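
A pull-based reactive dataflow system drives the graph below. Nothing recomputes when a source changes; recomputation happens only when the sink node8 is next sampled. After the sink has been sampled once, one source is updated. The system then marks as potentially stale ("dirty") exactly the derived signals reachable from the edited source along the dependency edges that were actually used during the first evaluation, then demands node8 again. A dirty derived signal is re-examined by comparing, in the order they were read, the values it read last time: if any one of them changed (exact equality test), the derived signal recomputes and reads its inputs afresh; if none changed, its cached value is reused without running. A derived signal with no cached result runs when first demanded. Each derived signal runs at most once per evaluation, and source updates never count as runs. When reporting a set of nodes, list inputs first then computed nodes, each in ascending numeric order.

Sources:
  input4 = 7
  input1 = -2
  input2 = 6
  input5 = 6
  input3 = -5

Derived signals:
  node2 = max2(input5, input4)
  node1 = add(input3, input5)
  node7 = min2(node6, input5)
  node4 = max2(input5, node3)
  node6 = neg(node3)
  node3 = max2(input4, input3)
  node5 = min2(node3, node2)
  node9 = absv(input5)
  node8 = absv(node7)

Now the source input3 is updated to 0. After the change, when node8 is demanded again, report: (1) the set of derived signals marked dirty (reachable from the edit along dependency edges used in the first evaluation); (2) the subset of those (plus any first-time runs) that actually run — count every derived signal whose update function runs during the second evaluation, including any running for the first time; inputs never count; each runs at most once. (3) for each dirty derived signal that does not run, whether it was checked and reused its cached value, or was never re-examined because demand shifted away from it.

Marked dirty: node3, node6, node7, node8.
Derived signals that run: node3 — 1 in total.
Checked but reused from cache: node6, node7, node8.
Key observation: the change is absorbed at node3 — it re-runs but produces the same value, and the output's value is unchanged.

First evaluation (everything demanded from the output):
  node3 = max2(7, -5) = 7
  node6 = neg(7) = -7
  node7 = min2(-7, 6) = -7
  node8 = absv(-7) = 7

Propagation after the edit:
  node3: runs — input3 -5->0; result 7 (same value as before).
  node6: checked — values it read are unchanged (node3 unchanged); reused cached -7 without running.
  node7: checked — values it read are unchanged (node6 unchanged, input5 unchanged); reused cached -7 without running.
  node8: checked — values it read are unchanged (node7 unchanged); reused cached 7 without running.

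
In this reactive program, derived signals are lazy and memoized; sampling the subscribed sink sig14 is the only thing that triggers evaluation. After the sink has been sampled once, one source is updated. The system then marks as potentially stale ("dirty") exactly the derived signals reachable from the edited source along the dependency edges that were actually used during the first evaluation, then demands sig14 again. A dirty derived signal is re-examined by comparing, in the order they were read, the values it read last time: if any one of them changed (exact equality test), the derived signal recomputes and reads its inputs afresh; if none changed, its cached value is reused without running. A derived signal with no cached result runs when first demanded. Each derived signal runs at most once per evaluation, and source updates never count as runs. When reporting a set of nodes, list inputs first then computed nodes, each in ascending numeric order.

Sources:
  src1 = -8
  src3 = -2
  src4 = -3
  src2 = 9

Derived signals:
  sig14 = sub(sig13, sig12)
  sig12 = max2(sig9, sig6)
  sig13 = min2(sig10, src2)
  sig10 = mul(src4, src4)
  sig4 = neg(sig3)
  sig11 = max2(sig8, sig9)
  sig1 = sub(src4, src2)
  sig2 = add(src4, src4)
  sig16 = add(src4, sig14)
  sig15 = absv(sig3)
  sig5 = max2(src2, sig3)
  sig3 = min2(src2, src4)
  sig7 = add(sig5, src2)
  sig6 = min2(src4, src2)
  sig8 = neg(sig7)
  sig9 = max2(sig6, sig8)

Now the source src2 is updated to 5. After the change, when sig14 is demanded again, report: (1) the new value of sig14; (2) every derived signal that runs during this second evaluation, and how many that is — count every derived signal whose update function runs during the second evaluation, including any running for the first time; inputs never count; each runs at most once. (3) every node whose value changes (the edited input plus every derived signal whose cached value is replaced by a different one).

First demand of the output computes:
  sig3 = min2(9, -3) = -3
  sig5 = max2(9, -3) = 9
  sig6 = min2(-3, 9) = -3
  sig7 = add(9, 9) = 18
  sig8 = neg(18) = -18
  sig9 = max2(-3, -18) = -3
  sig10 = mul(-3, -3) = 9
  sig12 = max2(-3, -3) = -3
  sig13 = min2(9, 9) = 9
  sig14 = sub(9, -3) = 12

After the edit, cleaning proceeds:
  sig3: a read changed (src2 9->5) — executes, giving -3 — identical to its old value.
  sig5: a read changed (src2 9->5) — executes, giving 5.
  sig6: a read changed (src2 9->5) — executes, giving -3 — identical to its old value.
  sig7: a read changed (sig5 9->5; src2 9->5) — executes, giving 10.
  sig8: a read changed (sig7 18->10) — executes, giving -10.
  sig9: a read changed (sig8 -18->-10) — executes, giving -3 — identical to its old value.
  sig12: dirty, but its reads are unchanged (sig9 unchanged, sig6 unchanged); cached -3 stands.
  sig13: a read changed (src2 9->5) — executes, giving 5.
  sig14: a read changed (sig13 9->5) — executes, giving 8.

Note where the cutoff bites: sig12 is checked, finds nothing changed, and keeps its cache.

Demanding sig14 again yields 8.
8 derived signals run: sig3, sig5, sig6, sig7, sig8, sig9, sig13, sig14.
The nodes whose values change: src2, sig5, sig7, sig8, sig13, sig14.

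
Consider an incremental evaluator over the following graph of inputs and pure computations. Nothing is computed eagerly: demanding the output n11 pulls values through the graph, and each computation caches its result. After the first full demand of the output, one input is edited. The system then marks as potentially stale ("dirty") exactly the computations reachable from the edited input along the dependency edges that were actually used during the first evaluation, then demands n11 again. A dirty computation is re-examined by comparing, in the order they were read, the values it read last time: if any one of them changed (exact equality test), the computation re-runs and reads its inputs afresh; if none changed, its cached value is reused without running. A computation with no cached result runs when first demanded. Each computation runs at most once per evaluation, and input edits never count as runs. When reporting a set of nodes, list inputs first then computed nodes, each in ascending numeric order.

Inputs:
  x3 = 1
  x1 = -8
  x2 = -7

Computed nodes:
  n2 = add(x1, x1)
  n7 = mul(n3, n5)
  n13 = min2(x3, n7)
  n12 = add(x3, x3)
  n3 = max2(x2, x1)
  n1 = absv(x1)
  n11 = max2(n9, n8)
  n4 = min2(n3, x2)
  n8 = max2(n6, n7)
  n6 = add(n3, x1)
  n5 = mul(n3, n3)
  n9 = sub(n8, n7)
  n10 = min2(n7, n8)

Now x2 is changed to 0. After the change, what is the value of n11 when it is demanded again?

n11 now evaluates to 0.

Initial pass — values computed on the first demand:
  n3 = max2(-7, -8) = -7
  n5 = mul(-7, -7) = 49
  n6 = add(-7, -8) = -15
  n7 = mul(-7, 49) = -343
  n8 = max2(-15, -343) = -15
  n9 = sub(-15, -343) = 328
  n11 = max2(328, -15) = 328

Second demand — change propagation:
  n3: re-runs because x2 -7->0; new result 0.
  n5: re-runs because n3 -7->0; n3 -7->0; new result 0.
  n6: re-runs because n3 -7->0; new result -8.
  n7: re-runs because n3 -7->0; n5 49->0; new result 0.
  n8: re-runs because n6 -15->-8; n7 -343->0; new result 0.
  n9: re-runs because n8 -15->0; n7 -343->0; new result 0.
  n11: re-runs because n9 328->0; n8 -15->0; new result 0.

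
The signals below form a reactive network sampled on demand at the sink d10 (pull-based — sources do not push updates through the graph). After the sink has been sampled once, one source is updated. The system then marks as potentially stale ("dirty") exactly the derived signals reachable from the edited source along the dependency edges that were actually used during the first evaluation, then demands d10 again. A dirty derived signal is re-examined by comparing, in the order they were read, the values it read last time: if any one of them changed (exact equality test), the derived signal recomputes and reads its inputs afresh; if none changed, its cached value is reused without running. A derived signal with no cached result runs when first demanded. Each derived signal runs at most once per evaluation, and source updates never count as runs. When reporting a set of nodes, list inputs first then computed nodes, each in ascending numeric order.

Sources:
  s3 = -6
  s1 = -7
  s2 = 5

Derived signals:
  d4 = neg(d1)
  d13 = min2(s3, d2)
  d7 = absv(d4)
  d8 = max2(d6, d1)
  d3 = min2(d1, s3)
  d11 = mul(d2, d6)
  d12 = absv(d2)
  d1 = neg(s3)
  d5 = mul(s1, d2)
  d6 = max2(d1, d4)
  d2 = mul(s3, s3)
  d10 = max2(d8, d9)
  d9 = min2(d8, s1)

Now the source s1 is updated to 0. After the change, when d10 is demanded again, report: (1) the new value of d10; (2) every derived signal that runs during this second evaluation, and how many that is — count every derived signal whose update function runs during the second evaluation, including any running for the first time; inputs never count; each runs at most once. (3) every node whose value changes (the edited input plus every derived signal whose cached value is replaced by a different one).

d10 now evaluates to 6.
Run set: d9, d10 (2 run).
Changed values: s1, d9.

Initial pass — values computed on the first demand:
  d1 = neg(-6) = 6
  d4 = neg(6) = -6
  d6 = max2(6, -6) = 6
  d8 = max2(6, 6) = 6
  d9 = min2(6, -7) = -7
  d10 = max2(6, -7) = 6

Second demand — change propagation:
  d9: re-runs because s1 -7->0; new result 0.
  d10: re-runs because d9 -7->0; new result 6 (unchanged).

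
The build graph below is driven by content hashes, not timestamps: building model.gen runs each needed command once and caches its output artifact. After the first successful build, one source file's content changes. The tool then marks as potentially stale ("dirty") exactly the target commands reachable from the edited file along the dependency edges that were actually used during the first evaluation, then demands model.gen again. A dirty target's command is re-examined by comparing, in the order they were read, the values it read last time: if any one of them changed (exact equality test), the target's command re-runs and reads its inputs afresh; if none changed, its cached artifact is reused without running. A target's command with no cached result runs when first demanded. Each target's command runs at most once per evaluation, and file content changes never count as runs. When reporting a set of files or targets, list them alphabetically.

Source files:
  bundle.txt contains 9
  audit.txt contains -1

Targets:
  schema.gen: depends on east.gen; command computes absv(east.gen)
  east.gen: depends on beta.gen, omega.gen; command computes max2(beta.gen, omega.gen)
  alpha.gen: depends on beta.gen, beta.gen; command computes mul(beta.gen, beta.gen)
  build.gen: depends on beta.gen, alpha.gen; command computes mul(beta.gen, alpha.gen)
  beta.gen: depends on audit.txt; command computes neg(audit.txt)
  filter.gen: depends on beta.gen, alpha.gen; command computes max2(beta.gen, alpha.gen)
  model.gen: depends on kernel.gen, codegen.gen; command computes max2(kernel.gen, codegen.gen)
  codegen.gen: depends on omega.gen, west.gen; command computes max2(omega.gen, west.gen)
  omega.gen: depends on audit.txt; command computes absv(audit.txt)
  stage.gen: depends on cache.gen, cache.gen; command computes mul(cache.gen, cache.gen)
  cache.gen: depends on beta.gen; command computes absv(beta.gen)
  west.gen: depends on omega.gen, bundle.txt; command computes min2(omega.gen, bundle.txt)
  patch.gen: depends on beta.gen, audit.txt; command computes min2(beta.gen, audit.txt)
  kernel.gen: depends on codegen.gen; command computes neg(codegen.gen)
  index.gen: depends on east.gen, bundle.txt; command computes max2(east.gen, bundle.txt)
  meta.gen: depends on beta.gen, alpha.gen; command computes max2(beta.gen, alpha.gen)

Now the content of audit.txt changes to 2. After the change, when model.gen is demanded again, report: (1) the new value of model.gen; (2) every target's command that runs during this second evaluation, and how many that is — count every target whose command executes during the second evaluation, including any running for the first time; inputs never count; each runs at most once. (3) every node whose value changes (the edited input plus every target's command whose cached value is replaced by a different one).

model.gen now evaluates to 2.
Run set: codegen.gen, kernel.gen, model.gen, omega.gen, west.gen (5 run).
Changed values: audit.txt, codegen.gen, kernel.gen, model.gen, omega.gen, west.gen.

Initial pass — values computed on the first demand:
  omega.gen = absv(-1) = 1
  west.gen = min2(1, 9) = 1
  codegen.gen = max2(1, 1) = 1
  kernel.gen = neg(1) = -1
  model.gen = max2(-1, 1) = 1

Second demand — change propagation:
  omega.gen: re-runs because audit.txt -1->2; new result 2.
  west.gen: re-runs because omega.gen 1->2; new result 2.
  codegen.gen: re-runs because omega.gen 1->2; west.gen 1->2; new result 2.
  kernel.gen: re-runs because codegen.gen 1->2; new result -2.
  model.gen: re-runs because kernel.gen -1->-2; codegen.gen 1->2; new result 2.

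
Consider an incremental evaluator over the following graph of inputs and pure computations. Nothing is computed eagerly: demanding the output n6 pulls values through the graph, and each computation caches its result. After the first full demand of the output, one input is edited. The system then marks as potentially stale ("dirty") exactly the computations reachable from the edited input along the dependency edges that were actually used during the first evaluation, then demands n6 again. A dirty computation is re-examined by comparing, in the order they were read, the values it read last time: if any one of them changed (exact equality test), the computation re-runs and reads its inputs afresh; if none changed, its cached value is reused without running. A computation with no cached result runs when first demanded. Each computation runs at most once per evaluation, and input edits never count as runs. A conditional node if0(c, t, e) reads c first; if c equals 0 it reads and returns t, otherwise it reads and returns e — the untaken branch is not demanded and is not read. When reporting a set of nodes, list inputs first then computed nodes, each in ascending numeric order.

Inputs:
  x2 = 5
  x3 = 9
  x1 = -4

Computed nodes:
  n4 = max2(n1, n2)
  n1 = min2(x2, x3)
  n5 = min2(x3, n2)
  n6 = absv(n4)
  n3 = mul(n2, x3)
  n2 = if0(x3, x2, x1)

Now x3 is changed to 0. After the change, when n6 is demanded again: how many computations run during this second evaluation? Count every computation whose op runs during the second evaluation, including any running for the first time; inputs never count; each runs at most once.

Initial pass — values computed on the first demand:
  n1 = min2(5, 9) = 5
  n2 = if0(x3=9 -> else branch x1) = -4
  n4 = max2(5, -4) = 5
  n6 = absv(5) = 5

Second demand — change propagation:
  n1: re-runs because x3 9->0; new result 0.
  n2: re-runs because x3 9->0; new result 5.
  n4: re-runs because n1 5->0; n2 -4->5; new result 5 (unchanged).
  n6: re-examined; everything it read last time is the same (n4 unchanged) — cache 5 kept, no run.

The important point: n4 recomputes to an identical value, and the output ends up unchanged.

Run set: n1, n2, n4 (3 run).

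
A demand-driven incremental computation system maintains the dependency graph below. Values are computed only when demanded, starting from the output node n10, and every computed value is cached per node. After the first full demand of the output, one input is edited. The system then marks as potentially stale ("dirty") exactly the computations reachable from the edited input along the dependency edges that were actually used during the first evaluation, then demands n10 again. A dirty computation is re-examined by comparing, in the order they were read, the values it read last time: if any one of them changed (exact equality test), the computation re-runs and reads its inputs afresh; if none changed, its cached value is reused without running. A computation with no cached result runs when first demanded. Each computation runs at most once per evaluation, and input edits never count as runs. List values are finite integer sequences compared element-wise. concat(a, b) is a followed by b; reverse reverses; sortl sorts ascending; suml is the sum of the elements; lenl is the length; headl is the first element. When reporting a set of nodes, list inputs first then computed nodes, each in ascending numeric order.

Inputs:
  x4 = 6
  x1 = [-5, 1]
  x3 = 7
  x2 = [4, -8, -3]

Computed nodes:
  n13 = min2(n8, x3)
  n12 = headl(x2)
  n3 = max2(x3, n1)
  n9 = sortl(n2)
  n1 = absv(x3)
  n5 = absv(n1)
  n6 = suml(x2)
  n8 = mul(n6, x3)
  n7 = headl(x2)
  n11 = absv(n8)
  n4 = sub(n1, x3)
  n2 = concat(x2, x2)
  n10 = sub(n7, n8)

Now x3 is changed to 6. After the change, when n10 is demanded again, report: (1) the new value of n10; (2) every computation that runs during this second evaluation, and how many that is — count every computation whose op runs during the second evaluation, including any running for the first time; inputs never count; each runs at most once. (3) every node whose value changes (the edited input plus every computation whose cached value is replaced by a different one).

First evaluation (everything demanded from the output):
  n6 = suml([4, -8, -3]) = -7
  n7 = headl([4, -8, -3]) = 4
  n8 = mul(-7, 7) = -49
  n10 = sub(4, -49) = 53

Propagation after the edit:
  n8: runs — x3 7->6; result -42.
  n10: runs — n8 -49->-42; result 46.

New value of n10: 46.
Computations that run: n8, n10 — 2 in total.
Values that change: x3, n8, n10.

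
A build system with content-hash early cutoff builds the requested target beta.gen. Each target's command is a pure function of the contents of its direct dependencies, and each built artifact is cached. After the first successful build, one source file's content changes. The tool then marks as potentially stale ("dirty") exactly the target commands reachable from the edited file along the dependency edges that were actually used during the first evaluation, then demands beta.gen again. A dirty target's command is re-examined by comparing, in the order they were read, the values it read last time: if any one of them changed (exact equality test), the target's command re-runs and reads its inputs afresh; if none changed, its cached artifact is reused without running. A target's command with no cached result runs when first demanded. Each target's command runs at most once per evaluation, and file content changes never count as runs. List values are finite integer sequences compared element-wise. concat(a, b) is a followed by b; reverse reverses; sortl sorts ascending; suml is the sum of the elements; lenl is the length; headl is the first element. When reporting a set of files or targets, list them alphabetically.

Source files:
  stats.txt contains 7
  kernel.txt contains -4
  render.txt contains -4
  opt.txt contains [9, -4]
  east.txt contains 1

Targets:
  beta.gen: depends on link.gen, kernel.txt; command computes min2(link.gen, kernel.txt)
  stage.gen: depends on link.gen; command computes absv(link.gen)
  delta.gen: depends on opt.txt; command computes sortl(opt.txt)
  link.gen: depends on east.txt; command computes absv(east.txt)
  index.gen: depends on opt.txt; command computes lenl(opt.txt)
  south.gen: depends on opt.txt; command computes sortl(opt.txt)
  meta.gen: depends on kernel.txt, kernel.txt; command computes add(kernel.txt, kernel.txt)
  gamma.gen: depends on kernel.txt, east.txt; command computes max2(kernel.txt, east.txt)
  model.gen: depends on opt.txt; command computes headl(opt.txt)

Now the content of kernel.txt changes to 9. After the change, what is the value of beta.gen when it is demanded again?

New value of beta.gen: 1.

First evaluation (everything demanded from the output):
  link.gen = absv(1) = 1
  beta.gen = min2(1, -4) = -4

Propagation after the edit:
  beta.gen: runs — kernel.txt -4->9; result 1.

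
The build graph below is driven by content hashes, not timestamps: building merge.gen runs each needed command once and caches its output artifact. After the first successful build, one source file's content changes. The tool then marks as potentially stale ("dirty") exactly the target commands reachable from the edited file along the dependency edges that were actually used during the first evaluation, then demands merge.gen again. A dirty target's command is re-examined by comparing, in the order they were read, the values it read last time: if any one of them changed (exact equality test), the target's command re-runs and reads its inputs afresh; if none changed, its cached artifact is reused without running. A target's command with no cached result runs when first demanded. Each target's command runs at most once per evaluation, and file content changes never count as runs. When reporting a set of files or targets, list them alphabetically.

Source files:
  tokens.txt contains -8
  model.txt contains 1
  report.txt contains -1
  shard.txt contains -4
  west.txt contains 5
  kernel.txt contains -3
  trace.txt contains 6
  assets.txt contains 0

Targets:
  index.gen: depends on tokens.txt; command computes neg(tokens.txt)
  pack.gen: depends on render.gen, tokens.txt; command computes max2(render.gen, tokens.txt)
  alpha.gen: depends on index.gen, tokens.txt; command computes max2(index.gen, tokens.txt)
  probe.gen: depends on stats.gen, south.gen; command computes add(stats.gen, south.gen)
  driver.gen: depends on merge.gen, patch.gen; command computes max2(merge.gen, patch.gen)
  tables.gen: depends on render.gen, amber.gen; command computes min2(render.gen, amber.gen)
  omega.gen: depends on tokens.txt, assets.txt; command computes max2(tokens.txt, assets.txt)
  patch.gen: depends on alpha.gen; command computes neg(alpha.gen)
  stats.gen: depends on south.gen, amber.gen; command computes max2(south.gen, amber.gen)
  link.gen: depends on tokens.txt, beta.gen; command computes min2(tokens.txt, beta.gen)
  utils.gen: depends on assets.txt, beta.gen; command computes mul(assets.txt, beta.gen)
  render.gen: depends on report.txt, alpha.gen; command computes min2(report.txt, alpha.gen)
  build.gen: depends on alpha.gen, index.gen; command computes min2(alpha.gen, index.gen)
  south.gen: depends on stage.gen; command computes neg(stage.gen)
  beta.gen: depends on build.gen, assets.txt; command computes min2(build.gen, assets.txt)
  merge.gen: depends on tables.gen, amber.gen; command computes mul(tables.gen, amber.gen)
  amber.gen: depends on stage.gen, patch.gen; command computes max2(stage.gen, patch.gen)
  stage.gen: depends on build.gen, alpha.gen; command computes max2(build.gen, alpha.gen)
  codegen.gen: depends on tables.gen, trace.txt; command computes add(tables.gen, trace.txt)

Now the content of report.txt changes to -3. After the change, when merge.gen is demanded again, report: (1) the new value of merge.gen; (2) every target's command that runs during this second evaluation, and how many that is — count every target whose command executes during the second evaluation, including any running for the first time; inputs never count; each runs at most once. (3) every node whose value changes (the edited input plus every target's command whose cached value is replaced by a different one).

Initial pass — values computed on the first demand:
  index.gen = neg(-8) = 8
  alpha.gen = max2(8, -8) = 8
  build.gen = min2(8, 8) = 8
  patch.gen = neg(8) = -8
  render.gen = min2(-1, 8) = -1
  stage.gen = max2(8, 8) = 8
  amber.gen = max2(8, -8) = 8
  tables.gen = min2(-1, 8) = -1
  merge.gen = mul(-1, 8) = -8

Second demand — change propagation:
  render.gen: re-runs because report.txt -1->-3; new result -3.
  tables.gen: re-runs because render.gen -1->-3; new result -3.
  merge.gen: re-runs because tables.gen -1->-3; new result -24.

merge.gen now evaluates to -24.
Run set: merge.gen, render.gen, tables.gen (3 run).
Changed values: merge.gen, render.gen, report.txt, tables.gen.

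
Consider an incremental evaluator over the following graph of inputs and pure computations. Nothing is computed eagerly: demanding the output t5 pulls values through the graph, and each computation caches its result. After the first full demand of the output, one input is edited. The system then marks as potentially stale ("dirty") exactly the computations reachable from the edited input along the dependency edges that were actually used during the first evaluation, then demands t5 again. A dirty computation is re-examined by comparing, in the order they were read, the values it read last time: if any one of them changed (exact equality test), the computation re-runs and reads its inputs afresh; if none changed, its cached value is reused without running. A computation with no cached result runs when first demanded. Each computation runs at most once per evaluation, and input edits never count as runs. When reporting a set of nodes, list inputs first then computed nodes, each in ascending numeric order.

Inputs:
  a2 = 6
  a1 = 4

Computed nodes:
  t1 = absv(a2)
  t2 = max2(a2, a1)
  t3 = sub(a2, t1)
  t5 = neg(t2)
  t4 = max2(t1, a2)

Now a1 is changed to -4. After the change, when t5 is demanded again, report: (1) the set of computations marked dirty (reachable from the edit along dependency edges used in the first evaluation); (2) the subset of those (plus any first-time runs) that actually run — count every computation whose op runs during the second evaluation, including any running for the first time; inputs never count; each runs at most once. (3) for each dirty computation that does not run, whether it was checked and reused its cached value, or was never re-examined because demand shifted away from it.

Dirty set: t2, t5.
Run set: t2 (1 run).
Re-examined without running (cache reused): t5.
The important point: t2 recomputes to an identical value, and the output ends up unchanged.

Initial pass — values computed on the first demand:
  t2 = max2(6, 4) = 6
  t5 = neg(6) = -6

Second demand — change propagation:
  t2: re-runs because a1 4->-4; new result 6 (unchanged).
  t5: re-examined; everything it read last time is the same (t2 unchanged) — cache -6 kept, no run.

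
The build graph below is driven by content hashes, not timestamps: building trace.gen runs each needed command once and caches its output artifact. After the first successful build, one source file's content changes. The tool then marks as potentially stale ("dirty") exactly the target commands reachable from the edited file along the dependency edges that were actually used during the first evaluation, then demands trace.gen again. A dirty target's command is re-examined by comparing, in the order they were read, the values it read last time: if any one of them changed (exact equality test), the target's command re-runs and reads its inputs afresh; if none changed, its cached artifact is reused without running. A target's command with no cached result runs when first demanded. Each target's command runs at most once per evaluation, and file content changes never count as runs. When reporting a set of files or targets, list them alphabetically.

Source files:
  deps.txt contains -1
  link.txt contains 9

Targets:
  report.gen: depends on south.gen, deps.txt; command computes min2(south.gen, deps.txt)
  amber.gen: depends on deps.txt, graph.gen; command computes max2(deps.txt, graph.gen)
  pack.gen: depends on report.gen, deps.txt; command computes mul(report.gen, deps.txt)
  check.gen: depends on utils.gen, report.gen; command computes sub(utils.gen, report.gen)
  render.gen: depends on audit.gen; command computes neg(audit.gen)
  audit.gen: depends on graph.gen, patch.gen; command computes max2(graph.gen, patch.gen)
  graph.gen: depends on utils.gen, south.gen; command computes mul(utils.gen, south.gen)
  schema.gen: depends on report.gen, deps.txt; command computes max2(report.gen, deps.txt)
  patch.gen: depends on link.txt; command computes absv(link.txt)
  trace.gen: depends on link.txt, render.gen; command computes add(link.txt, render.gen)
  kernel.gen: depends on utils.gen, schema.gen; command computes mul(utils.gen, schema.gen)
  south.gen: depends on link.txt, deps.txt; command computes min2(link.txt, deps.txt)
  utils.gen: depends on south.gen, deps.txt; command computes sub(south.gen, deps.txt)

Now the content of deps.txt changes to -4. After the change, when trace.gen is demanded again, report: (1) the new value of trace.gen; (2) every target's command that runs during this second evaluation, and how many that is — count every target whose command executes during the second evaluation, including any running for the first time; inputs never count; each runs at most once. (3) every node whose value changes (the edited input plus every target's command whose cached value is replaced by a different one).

trace.gen now evaluates to 0.
Run set: graph.gen, south.gen, utils.gen (3 run).
Changed values: deps.txt, south.gen.
The important point: at audit.gen every value read last time is unchanged, so the dirty flag clears without a run.

Initial pass — values computed on the first demand:
  patch.gen = absv(9) = 9
  south.gen = min2(9, -1) = -1
  utils.gen = sub(-1, -1) = 0
  graph.gen = mul(0, -1) = 0
  audit.gen = max2(0, 9) = 9
  render.gen = neg(9) = -9
  trace.gen = add(9, -9) = 0

Second demand — change propagation:
  south.gen: re-runs because deps.txt -1->-4; new result -4.
  utils.gen: re-runs because south.gen -1->-4; deps.txt -1->-4; new result 0 (unchanged).
  graph.gen: re-runs because south.gen -1->-4; new result 0 (unchanged).
  audit.gen: re-examined; everything it read last time is the same (graph.gen unchanged, patch.gen unchanged) — cache 9 kept, no run.
  render.gen: re-examined; everything it read last time is the same (audit.gen unchanged) — cache -9 kept, no run.
  trace.gen: re-examined; everything it read last time is the same (link.txt unchanged, render.gen unchanged) — cache 0 kept, no run.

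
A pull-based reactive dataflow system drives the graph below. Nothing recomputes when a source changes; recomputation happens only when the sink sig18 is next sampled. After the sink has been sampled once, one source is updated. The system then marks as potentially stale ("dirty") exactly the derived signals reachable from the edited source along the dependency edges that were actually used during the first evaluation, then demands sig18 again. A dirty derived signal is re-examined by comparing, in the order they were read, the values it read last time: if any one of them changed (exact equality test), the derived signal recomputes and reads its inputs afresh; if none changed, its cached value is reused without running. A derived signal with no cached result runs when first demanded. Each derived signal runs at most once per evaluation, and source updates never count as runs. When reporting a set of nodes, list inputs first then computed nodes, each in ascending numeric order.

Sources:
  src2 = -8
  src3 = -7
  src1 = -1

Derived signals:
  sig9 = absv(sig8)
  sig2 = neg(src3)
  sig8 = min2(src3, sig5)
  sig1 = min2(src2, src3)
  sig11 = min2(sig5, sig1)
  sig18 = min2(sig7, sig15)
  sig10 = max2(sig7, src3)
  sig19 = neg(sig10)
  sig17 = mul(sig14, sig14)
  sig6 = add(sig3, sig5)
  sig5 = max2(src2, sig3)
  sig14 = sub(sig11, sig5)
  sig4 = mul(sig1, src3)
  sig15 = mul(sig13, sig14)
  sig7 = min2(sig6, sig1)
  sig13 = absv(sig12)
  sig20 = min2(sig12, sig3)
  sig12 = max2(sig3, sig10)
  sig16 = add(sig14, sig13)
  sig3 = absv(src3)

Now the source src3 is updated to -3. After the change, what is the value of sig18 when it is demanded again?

New value of sig18: -33.

First evaluation (everything demanded from the output):
  sig1 = min2(-8, -7) = -8
  sig3 = absv(-7) = 7
  sig5 = max2(-8, 7) = 7
  sig6 = add(7, 7) = 14
  sig7 = min2(14, -8) = -8
  sig10 = max2(-8, -7) = -7
  sig11 = min2(7, -8) = -8
  sig12 = max2(7, -7) = 7
  sig13 = absv(7) = 7
  sig14 = sub(-8, 7) = -15
  sig15 = mul(7, -15) = -105
  sig18 = min2(-8, -105) = -105

Propagation after the edit:
  sig1: runs — src3 -7->-3; result -8 (same value as before).
  sig3: runs — src3 -7->-3; result 3.
  sig5: runs — sig3 7->3; result 3.
  sig6: runs — sig3 7->3; sig5 7->3; result 6.
  sig7: runs — sig6 14->6; result -8 (same value as before).
  sig10: runs — src3 -7->-3; result -3.
  sig11: runs — sig5 7->3; result -8 (same value as before).
  sig12: runs — sig3 7->3; sig10 -7->-3; result 3.
  sig13: runs — sig12 7->3; result 3.
  sig14: runs — sig5 7->3; result -11.
  sig15: runs — sig13 7->3; sig14 -15->-11; result -33.
  sig18: runs — sig15 -105->-33; result -33.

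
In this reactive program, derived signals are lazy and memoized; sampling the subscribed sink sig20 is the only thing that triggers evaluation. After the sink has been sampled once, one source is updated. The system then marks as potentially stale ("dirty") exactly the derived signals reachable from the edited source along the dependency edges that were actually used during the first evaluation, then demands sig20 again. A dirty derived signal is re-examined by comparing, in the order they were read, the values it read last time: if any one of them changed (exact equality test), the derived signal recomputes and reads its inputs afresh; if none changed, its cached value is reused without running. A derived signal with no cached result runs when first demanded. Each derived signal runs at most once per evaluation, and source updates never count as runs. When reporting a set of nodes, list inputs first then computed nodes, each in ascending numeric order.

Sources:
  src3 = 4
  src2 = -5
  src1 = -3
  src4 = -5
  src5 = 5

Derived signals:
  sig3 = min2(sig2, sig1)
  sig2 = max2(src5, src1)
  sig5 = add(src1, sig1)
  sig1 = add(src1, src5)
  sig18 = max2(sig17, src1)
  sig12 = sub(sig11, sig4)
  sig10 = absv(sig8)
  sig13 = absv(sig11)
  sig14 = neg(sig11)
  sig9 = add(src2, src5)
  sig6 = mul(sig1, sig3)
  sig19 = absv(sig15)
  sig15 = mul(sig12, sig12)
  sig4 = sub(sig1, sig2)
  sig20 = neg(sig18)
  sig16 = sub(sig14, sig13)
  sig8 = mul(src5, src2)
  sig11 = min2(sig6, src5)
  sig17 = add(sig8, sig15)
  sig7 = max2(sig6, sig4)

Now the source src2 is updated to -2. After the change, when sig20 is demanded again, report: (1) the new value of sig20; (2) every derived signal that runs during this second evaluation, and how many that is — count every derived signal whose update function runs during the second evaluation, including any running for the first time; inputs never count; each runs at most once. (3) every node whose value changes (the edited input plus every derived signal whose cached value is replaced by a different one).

First demand of the output computes:
  sig1 = add(-3, 5) = 2
  sig2 = max2(5, -3) = 5
  sig3 = min2(5, 2) = 2
  sig4 = sub(2, 5) = -3
  sig6 = mul(2, 2) = 4
  sig8 = mul(5, -5) = -25
  sig11 = min2(4, 5) = 4
  sig12 = sub(4, -3) = 7
  sig15 = mul(7, 7) = 49
  sig17 = add(-25, 49) = 24
  sig18 = max2(24, -3) = 24
  sig20 = neg(24) = -24

After the edit, cleaning proceeds:
  sig8: a read changed (src2 -5->-2) — executes, giving -10.
  sig17: a read changed (sig8 -25->-10) — executes, giving 39.
  sig18: a read changed (sig17 24->39) — executes, giving 39.
  sig20: a read changed (sig18 24->39) — executes, giving -39.

Demanding sig20 again yields -39.
4 derived signals run: sig8, sig17, sig18, sig20.
The nodes whose values change: src2, sig8, sig17, sig18, sig20.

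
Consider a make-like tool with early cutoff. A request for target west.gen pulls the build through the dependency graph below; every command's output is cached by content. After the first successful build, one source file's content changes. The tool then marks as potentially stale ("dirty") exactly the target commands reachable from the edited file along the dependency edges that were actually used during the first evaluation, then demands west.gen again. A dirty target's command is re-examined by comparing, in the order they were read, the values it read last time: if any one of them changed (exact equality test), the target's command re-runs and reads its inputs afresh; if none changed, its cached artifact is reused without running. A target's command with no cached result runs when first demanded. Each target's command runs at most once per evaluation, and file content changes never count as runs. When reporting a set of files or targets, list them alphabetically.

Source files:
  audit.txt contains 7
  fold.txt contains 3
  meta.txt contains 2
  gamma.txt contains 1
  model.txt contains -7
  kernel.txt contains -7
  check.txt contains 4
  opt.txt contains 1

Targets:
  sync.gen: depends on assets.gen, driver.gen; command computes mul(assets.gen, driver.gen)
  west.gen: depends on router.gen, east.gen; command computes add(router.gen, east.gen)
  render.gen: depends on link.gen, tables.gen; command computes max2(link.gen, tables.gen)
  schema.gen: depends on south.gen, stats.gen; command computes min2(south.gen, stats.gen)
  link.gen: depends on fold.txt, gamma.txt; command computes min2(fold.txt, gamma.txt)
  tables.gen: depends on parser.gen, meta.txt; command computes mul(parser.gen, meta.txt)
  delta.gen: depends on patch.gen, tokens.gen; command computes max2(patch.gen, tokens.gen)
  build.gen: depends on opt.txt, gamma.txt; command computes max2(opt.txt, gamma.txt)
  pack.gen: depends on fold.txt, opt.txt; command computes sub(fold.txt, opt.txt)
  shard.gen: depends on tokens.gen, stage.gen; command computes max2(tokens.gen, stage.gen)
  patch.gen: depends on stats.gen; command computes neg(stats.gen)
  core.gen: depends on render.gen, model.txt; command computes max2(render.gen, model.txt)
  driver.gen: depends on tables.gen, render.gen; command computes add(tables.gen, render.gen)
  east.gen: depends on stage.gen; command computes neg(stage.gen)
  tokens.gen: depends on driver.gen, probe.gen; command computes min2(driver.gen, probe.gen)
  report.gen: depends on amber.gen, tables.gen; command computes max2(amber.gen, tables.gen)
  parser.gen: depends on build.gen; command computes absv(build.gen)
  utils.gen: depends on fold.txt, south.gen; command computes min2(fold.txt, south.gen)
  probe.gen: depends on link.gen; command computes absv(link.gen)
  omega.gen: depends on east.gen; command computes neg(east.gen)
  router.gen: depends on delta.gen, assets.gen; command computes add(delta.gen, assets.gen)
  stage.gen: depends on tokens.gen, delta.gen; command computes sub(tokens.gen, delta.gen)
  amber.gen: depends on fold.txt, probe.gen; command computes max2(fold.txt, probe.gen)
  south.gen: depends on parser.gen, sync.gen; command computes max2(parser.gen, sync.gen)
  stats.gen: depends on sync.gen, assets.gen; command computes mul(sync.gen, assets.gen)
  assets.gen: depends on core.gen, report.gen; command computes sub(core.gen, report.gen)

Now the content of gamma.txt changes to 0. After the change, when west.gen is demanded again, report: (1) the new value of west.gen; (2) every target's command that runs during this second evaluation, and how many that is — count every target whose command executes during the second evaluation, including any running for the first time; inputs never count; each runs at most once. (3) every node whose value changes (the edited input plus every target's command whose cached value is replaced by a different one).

Demanding west.gen again yields -1.
10 target commands run: amber.gen, build.gen, delta.gen, link.gen, probe.gen, render.gen, router.gen, stage.gen, tokens.gen, west.gen.
The nodes whose values change: delta.gen, gamma.txt, link.gen, probe.gen, router.gen, tokens.gen, west.gen.
Note where the cutoff bites: parser.gen is checked, finds nothing changed, and keeps its cache.

First demand of the output computes:
  build.gen = max2(1, 1) = 1
  link.gen = min2(3, 1) = 1
  parser.gen = absv(1) = 1
  probe.gen = absv(1) = 1
  amber.gen = max2(3, 1) = 3
  tables.gen = mul(1, 2) = 2
  render.gen = max2(1, 2) = 2
  core.gen = max2(2, -7) = 2
  driver.gen = add(2, 2) = 4
  report.gen = max2(3, 2) = 3
  assets.gen = sub(2, 3) = -1
  sync.gen = mul(-1, 4) = -4
  stats.gen = mul(-4, -1) = 4
  patch.gen = neg(4) = -4
  tokens.gen = min2(4, 1) = 1
  delta.gen = max2(-4, 1) = 1
  router.gen = add(1, -1) = 0
  stage.gen = sub(1, 1) = 0
  east.gen = neg(0) = 0
  west.gen = add(0, 0) = 0

After the edit, cleaning proceeds:
  build.gen: a read changed (gamma.txt 1->0) — executes, giving 1 — identical to its old value.
  link.gen: a read changed (gamma.txt 1->0) — executes, giving 0.
  parser.gen: dirty, but its reads are unchanged (build.gen unchanged); cached 1 stands.
  probe.gen: a read changed (link.gen 1->0) — executes, giving 0.
  amber.gen: a read changed (probe.gen 1->0) — executes, giving 3 — identical to its old value.
  tables.gen: dirty, but its reads are unchanged (parser.gen unchanged, meta.txt unchanged); cached 2 stands.
  render.gen: a read changed (link.gen 1->0) — executes, giving 2 — identical to its old value.
  core.gen: dirty, but its reads are unchanged (render.gen unchanged, model.txt unchanged); cached 2 stands.
  driver.gen: dirty, but its reads are unchanged (tables.gen unchanged, render.gen unchanged); cached 4 stands.
  report.gen: dirty, but its reads are unchanged (amber.gen unchanged, tables.gen unchanged); cached 3 stands.
  assets.gen: dirty, but its reads are unchanged (core.gen unchanged, report.gen unchanged); cached -1 stands.
  sync.gen: dirty, but its reads are unchanged (assets.gen unchanged, driver.gen unchanged); cached -4 stands.
  stats.gen: dirty, but its reads are unchanged (sync.gen unchanged, assets.gen unchanged); cached 4 stands.
  patch.gen: dirty, but its reads are unchanged (stats.gen unchanged); cached -4 stands.
  tokens.gen: a read changed (probe.gen 1->0) — executes, giving 0.
  delta.gen: a read changed (tokens.gen 1->0) — executes, giving 0.
  router.gen: a read changed (delta.gen 1->0) — executes, giving -1.
  stage.gen: a read changed (tokens.gen 1->0; delta.gen 1->0) — executes, giving 0 — identical to its old value.
  east.gen: dirty, but its reads are unchanged (stage.gen unchanged); cached 0 stands.
  west.gen: a read changed (router.gen 0->-1) — executes, giving -1.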